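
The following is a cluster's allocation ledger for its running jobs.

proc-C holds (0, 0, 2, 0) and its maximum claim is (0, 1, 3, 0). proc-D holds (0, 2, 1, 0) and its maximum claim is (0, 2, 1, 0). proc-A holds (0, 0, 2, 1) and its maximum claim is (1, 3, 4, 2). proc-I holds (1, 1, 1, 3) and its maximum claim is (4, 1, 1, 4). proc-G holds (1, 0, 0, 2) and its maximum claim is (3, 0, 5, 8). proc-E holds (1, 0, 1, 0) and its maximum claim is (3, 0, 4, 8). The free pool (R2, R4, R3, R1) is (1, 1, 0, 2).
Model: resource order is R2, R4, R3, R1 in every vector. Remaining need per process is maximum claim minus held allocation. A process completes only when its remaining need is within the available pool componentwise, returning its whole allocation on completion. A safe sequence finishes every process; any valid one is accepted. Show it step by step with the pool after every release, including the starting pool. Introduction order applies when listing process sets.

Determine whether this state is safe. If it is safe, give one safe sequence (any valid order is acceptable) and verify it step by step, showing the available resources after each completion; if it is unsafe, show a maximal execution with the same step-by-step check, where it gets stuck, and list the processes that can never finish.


UNSAFE.
Key observation: after proc-D, proc-C, proc-A complete, (1, 3, 5, 3) is the best the pool ever gets, yet each leftover process wants more R2.
The run proc-D, proc-C, proc-A cannot be extended any further. Verifying each step:
  pool = (1, 1, 0, 2)
  run proc-D (needs (0, 0, 0, 0), free (1, 1, 0, 2)); after release of (0, 2, 1, 0) the pool is (1, 3, 1, 2)
  run proc-C (needs (0, 1, 1, 0), free (1, 3, 1, 2)); after release of (0, 0, 2, 0) the pool is (1, 3, 3, 2)
  run proc-A (needs (1, 3, 2, 1), free (1, 3, 3, 2)); after release of (0, 0, 2, 1) the pool is (1, 3, 5, 3)
  proc-I cannot run: need (3, 0, 0, 1) vs free (1, 3, 5, 3) (insufficient R2)
  proc-G cannot run: need (2, 0, 5, 6) vs free (1, 3, 5, 3) (insufficient R2 and R1)
  proc-E cannot run: need (2, 0, 3, 8) vs free (1, 3, 5, 3) (insufficient R2 and R1)
Permanently blocked: proc-I, proc-G and proc-E.


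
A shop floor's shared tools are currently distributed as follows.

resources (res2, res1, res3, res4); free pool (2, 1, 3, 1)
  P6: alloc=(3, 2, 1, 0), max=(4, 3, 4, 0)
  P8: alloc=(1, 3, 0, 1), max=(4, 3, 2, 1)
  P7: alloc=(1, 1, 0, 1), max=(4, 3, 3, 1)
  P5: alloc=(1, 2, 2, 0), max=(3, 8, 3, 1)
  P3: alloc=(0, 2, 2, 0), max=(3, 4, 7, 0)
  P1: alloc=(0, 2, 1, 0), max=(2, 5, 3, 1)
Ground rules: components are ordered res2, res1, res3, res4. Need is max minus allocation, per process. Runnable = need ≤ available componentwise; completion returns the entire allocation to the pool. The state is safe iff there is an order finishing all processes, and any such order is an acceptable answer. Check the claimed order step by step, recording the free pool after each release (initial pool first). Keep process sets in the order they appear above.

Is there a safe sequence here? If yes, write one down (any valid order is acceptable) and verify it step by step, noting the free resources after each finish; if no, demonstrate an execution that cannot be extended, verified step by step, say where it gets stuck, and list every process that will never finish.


The state is SAFE; one workable sequence: P6, P8, P1, P5, P7, P3.
Key observation: the first exact fit in this order is P6 — it needs (1, 1, 3, 0) with (2, 1, 3, 1) free, meeting a requested resource to the last unit.
Verifying each step:
  pool = (2, 1, 3, 1)
  P6: need (1, 1, 3, 0) fits (2, 1, 3, 1); releases (3, 2, 1, 0), pool now (5, 3, 4, 1)
  P8: need (3, 0, 2, 0) fits (5, 3, 4, 1); releases (1, 3, 0, 1), pool now (6, 6, 4, 2)
  P1: need (2, 3, 2, 1) fits (6, 6, 4, 2); releases (0, 2, 1, 0), pool now (6, 8, 5, 2)
  P5: need (2, 6, 1, 1) fits (6, 8, 5, 2); releases (1, 2, 2, 0), pool now (7, 10, 7, 2)
  P7: need (3, 2, 3, 0) fits (7, 10, 7, 2); releases (1, 1, 0, 1), pool now (8, 11, 7, 3)
  P3: need (3, 2, 5, 0) fits (8, 11, 7, 3); releases (0, 2, 2, 0), pool now (8, 13, 9, 3)


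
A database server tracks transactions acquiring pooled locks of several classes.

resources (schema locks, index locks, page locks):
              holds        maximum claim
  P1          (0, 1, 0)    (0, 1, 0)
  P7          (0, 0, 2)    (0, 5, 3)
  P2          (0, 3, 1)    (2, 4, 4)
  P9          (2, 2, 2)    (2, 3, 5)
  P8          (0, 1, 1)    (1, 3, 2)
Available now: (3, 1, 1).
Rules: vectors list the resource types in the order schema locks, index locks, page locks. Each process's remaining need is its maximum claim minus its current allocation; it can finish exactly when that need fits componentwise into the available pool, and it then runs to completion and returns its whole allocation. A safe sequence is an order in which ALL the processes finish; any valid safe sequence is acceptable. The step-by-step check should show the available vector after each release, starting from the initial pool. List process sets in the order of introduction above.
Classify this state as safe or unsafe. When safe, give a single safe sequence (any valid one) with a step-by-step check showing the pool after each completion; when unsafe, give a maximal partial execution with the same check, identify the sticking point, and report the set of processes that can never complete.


UNSAFE.
Key observation: after P1, P8 the pool peaks at (3, 3, 2), and each blocked process is short somewhere: P7 on index locks; P2 on page locks; P9 on page locks.
Going as far as possible: P1, P8; after that, nothing fits. Verifying each step:
  pool = (3, 1, 1)
  P1: need (0, 0, 0) fits (3, 1, 1); releases (0, 1, 0), pool now (3, 2, 1)
  P8: need (1, 2, 1) fits (3, 2, 1); releases (0, 1, 1), pool now (3, 3, 2)
  P7 cannot run: need (0, 5, 1) vs free (3, 3, 2) (insufficient index locks)
  P2 cannot run: need (2, 1, 3) vs free (3, 3, 2) (insufficient page locks)
  P9 cannot run: need (0, 1, 3) vs free (3, 3, 2) (insufficient page locks)
Processes that can never finish: P7, P2 and P9.


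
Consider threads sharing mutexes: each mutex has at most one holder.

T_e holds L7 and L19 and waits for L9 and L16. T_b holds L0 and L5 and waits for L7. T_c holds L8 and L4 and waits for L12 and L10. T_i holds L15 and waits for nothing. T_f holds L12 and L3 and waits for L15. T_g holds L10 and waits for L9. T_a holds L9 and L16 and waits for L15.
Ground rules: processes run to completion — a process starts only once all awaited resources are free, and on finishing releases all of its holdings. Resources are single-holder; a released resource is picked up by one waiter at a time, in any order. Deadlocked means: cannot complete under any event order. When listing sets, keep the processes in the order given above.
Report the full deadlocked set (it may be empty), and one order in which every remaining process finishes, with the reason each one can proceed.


No process is deadlocked.
Key observation: the wait relation is loop-free; peeling off processes with no waits unwinds the whole state.
A valid finishing order for the others: T_i, T_a, T_e, T_f, T_b, T_g, T_c.
Check, step by step:
  T_i waits on nothing -> runs at once and releases L15
  T_a waits on L15 — all released -> runs and releases L9 and L16
  T_e waits on L9 and L16 — all released -> runs and releases L7 and L19
  T_f waits on L15 — all released -> runs and releases L12 and L3
  T_b waits on L7 — all released -> runs and releases L0 and L5
  T_g waits on L9 — all released -> runs and releases L10
  T_c waits on L12 and L10 — all released -> runs and releases L8 and L4


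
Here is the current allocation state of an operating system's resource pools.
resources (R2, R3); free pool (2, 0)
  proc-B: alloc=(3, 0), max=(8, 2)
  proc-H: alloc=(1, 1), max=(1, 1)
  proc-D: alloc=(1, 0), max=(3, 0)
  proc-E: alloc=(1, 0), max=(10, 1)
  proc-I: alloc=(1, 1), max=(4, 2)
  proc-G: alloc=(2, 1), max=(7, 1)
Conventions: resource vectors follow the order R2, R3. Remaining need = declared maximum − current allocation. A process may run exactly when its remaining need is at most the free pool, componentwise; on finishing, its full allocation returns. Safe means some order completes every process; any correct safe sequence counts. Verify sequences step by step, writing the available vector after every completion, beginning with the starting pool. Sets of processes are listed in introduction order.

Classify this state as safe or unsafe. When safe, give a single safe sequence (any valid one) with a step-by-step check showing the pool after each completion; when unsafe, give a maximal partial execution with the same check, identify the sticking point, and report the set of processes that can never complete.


SAFE. One safe sequence: proc-D, proc-H, proc-I, proc-B, proc-G, proc-E.
Key observation: the order's first zero-slack moment is proc-D ((2, 0) needed, (2, 0) free — a requested resource with nothing to spare).
Walking it through:
  pool = (2, 0)
  proc-D: need (2, 0) fits (2, 0); releases (1, 0), pool now (3, 0)
  proc-H: need (0, 0) fits (3, 0); releases (1, 1), pool now (4, 1)
  proc-I: need (3, 1) fits (4, 1); releases (1, 1), pool now (5, 2)
  proc-B: need (5, 2) fits (5, 2); releases (3, 0), pool now (8, 2)
  proc-G: need (5, 0) fits (8, 2); releases (2, 1), pool now (10, 3)
  proc-E: need (9, 1) fits (10, 3); releases (1, 0), pool now (11, 3)


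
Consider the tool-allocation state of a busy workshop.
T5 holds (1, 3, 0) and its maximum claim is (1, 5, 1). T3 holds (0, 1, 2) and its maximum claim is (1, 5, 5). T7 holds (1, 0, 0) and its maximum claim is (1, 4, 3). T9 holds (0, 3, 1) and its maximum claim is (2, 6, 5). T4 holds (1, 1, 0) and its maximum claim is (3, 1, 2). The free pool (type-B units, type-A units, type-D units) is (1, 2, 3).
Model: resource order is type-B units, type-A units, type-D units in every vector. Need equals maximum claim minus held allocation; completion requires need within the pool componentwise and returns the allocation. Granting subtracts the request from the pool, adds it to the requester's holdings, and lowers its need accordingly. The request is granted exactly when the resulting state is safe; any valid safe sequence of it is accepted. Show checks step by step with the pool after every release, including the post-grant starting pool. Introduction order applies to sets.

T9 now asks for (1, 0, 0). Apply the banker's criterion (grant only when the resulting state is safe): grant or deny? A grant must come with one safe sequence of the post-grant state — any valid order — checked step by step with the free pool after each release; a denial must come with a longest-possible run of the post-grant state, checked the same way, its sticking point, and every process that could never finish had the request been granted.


GRANT. The post-grant state is safe; one safe sequence: T5, T7, T4, T3, T9.
Key observation: the grant leaves (0, 2, 3) free — enough for T5, whose release restarts the cascade.
Step-by-step check of the post-grant state:
  pool = (0, 2, 3)
  T5 needs (0, 2, 1) <= (0, 2, 3) -> finishes; pool += (1, 3, 0) = (1, 5, 3)
  T7 needs (0, 4, 3) <= (1, 5, 3) -> finishes; pool += (1, 0, 0) = (2, 5, 3)
  T4 needs (2, 0, 2) <= (2, 5, 3) -> finishes; pool += (1, 1, 0) = (3, 6, 3)
  T3 needs (1, 4, 3) <= (3, 6, 3) -> finishes; pool += (0, 1, 2) = (3, 7, 5)
  T9 needs (1, 3, 4) <= (3, 7, 5) -> finishes; pool += (1, 3, 1) = (4, 10, 6)


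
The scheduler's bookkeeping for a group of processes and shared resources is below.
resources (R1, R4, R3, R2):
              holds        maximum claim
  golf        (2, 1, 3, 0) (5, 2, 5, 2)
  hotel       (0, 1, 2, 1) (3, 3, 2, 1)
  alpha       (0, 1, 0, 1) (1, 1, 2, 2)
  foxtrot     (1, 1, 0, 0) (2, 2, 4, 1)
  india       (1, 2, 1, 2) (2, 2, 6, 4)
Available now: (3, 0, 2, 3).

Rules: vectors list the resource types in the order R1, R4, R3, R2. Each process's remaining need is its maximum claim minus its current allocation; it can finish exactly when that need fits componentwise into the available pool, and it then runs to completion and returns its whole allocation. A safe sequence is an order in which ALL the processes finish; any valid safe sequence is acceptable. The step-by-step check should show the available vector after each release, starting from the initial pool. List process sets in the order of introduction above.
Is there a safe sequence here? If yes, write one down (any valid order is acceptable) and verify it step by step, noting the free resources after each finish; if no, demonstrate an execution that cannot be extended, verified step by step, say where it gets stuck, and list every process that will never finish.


SAFE — a valid safe sequence is alpha, golf, india, hotel, foxtrot.
Key observation: reading the order forward, alpha is the first process whose need (1, 0, 2, 1) meets the free pool (3, 0, 2, 3) exactly on a resource it requests.
Walking it through:
  pool = (3, 0, 2, 3)
  alpha: need (1, 0, 2, 1) fits (3, 0, 2, 3); releases (0, 1, 0, 1), pool now (3, 1, 2, 4)
  golf: need (3, 1, 2, 2) fits (3, 1, 2, 4); releases (2, 1, 3, 0), pool now (5, 2, 5, 4)
  india: need (1, 0, 5, 2) fits (5, 2, 5, 4); releases (1, 2, 1, 2), pool now (6, 4, 6, 6)
  hotel: need (3, 2, 0, 0) fits (6, 4, 6, 6); releases (0, 1, 2, 1), pool now (6, 5, 8, 7)
  foxtrot: need (1, 1, 4, 1) fits (6, 5, 8, 7); releases (1, 1, 0, 0), pool now (7, 6, 8, 7)


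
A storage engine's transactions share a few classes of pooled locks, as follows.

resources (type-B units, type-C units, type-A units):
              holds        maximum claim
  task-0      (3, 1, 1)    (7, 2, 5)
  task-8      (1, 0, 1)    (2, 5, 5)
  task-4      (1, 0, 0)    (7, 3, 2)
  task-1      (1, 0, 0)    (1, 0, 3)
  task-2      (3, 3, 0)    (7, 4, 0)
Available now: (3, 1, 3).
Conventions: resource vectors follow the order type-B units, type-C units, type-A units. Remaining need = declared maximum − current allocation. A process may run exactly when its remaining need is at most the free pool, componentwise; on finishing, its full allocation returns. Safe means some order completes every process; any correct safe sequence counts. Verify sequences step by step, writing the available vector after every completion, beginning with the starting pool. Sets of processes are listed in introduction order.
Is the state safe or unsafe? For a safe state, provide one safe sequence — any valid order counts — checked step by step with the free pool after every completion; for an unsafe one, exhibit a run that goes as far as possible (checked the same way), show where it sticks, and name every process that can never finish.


UNSAFE.
Key observation: no order helps: past task-1, task-2, task-4, the free pool tops out at (8, 4, 3), below what each blocked process needs in type-A units.
Going as far as possible: task-1, task-2, task-4; after that, nothing fits. Walking it through:
  pool = (3, 1, 3)
  run task-1 (needs (0, 0, 3), free (3, 1, 3)); after release of (1, 0, 0) the pool is (4, 1, 3)
  run task-2 (needs (4, 1, 0), free (4, 1, 3)); after release of (3, 3, 0) the pool is (7, 4, 3)
  run task-4 (needs (6, 3, 2), free (7, 4, 3)); after release of (1, 0, 0) the pool is (8, 4, 3)
  blocked: task-0 wants (4, 1, 4), pool (8, 4, 3) — not enough type-A units
  blocked: task-8 wants (1, 5, 4), pool (8, 4, 3) — not enough type-C units and type-A units
Never able to finish: task-0 and task-8.


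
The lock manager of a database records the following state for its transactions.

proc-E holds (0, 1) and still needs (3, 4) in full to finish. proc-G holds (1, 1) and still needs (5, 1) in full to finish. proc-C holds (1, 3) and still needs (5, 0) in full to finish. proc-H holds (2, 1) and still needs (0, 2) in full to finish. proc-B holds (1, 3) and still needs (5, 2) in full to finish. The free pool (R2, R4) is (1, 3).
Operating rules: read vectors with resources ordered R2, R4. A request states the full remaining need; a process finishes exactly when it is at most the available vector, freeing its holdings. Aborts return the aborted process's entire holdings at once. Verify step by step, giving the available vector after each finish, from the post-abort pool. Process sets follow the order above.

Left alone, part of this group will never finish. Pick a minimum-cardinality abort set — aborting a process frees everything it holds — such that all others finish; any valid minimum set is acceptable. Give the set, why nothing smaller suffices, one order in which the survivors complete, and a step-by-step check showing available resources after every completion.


The answer: abort proc-C and proc-B.
Key observation: proc-G had no path to completion before; after the abort of proc-C and proc-B ((2, 6) returned), step 2 is where it fits.
No one abort is enough; case by case: proc-E alone leaves proc-G blocked (short on R2); proc-G alone leaves proc-C blocked (short on R2); proc-C alone leaves proc-G blocked (short on R2); proc-H alone leaves proc-G blocked (short on R2); proc-B alone leaves proc-G blocked (short on R2).
The survivors complete as proc-H, proc-G, proc-E. Step-by-step check (starting from the post-abort pool):
  pool = (3, 9)
  run proc-H (needs (0, 2), free (3, 9)); after release of (2, 1) the pool is (5, 10)
  run proc-G (needs (5, 1), free (5, 10)); after release of (1, 1) the pool is (6, 11)
  run proc-E (needs (3, 4), free (6, 11)); after release of (0, 1) the pool is (6, 12)


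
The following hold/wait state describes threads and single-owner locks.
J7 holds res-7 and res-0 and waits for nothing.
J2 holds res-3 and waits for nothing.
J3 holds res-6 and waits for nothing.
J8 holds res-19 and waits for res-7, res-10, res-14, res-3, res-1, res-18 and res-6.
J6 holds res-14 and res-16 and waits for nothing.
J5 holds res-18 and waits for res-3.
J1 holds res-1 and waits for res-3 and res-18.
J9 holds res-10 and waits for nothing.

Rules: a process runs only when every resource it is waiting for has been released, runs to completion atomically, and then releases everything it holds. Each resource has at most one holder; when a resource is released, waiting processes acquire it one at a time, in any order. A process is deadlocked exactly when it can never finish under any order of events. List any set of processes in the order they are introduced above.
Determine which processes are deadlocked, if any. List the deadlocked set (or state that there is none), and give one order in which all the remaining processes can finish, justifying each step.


The deadlocked set is empty.
Key observation: the wait relation is loop-free; peeling off processes with no waits unwinds the whole state.
A valid finishing order for the others: J7, J2, J5, J3, J9, J6, J1, J8.
Step-by-step check:
  J7: no waits; runs immediately, freeing res-7 and res-0
  J2: no waits; runs immediately, freeing res-3
  J5 waits on res-3 — all released -> runs and releases res-18
  J3: no waits; runs immediately, freeing res-6
  J9: no waits; runs immediately, freeing res-10
  J6: no waits; runs immediately, freeing res-14 and res-16
  J1 waits on res-3 and res-18 — all released -> runs and releases res-1
  J8 waits on res-7, res-10, res-14, res-3, res-1, res-18 and res-6 — all released -> runs and releases res-19


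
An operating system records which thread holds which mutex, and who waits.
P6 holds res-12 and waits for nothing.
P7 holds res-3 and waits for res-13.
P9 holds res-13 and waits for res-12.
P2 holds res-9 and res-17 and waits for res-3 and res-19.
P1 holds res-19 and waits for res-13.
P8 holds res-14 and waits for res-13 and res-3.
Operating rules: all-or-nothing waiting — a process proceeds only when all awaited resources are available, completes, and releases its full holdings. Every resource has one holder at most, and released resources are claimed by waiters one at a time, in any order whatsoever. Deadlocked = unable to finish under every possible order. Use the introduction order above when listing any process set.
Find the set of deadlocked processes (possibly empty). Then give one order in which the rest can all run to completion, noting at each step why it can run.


The deadlocked set is empty.
Key observation: all waits point, directly or indirectly, at processes that can finish, so nothing is permanently blocked.
A valid finishing order for the others: P6, P9, P1, P7, P2, P8.
Check, step by step:
  P6: no waits; runs immediately, freeing res-12
  P9: everything it awaited (res-12) is free; runs, freeing res-13
  P1: everything it awaited (res-13) is free; runs, freeing res-19
  P7: everything it awaited (res-13) is free; runs, freeing res-3
  P2: everything it awaited (res-3 and res-19) is free; runs, freeing res-9 and res-17
  P8: everything it awaited (res-13 and res-3) is free; runs, freeing res-14


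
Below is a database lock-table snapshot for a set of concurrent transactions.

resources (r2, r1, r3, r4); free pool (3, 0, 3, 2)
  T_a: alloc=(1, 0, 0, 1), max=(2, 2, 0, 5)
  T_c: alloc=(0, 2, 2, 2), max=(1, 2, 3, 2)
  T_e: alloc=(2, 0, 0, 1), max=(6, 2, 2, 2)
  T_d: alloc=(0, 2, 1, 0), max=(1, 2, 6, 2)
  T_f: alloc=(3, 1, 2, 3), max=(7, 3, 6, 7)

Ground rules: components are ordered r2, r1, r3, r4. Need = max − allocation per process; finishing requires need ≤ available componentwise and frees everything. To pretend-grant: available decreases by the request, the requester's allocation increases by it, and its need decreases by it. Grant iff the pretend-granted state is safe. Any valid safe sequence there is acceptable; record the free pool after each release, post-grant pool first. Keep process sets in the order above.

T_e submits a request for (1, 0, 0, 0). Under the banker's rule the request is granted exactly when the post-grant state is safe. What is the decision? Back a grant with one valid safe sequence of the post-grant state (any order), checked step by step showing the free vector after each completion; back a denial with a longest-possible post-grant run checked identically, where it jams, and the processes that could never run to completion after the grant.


GRANT — the state after the grant stays safe, e.g. via T_c, T_a, T_e, T_d, T_f.
Key observation: the grant leaves (2, 0, 3, 2) free — enough for T_c, whose release restarts the cascade.
Step-by-step check of the post-grant state:
  pool = (2, 0, 3, 2)
  T_c needs (1, 0, 1, 0) <= (2, 0, 3, 2) -> finishes; pool += (0, 2, 2, 2) = (2, 2, 5, 4)
  T_a needs (1, 2, 0, 4) <= (2, 2, 5, 4) -> finishes; pool += (1, 0, 0, 1) = (3, 2, 5, 5)
  T_e needs (3, 2, 2, 1) <= (3, 2, 5, 5) -> finishes; pool += (3, 0, 0, 1) = (6, 2, 5, 6)
  T_d needs (1, 0, 5, 2) <= (6, 2, 5, 6) -> finishes; pool += (0, 2, 1, 0) = (6, 4, 6, 6)
  T_f needs (4, 2, 4, 4) <= (6, 4, 6, 6) -> finishes; pool += (3, 1, 2, 3) = (9, 5, 8, 9)


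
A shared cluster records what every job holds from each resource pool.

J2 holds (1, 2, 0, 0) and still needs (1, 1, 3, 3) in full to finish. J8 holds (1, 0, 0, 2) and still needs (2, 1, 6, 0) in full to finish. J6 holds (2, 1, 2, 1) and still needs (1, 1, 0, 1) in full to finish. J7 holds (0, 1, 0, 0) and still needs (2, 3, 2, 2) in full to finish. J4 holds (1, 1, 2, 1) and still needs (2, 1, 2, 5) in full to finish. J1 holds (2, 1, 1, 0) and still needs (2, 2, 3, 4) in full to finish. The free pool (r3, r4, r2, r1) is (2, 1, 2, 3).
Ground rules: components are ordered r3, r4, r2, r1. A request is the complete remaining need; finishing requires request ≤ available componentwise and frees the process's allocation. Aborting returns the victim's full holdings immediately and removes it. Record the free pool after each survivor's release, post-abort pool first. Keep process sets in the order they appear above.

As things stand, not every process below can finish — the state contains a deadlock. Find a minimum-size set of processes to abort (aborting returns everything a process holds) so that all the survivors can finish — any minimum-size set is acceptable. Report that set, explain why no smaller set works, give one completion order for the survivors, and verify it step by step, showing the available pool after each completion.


The answer: abort J8.
Key observation: J4 had no path to completion before; after the abort of J8 ((1, 0, 0, 2) returned), step 1 is where it fits.
Why nothing smaller works: aborting no one leaves the state deadlocked as given.
One survivor order: J4, J2, J7, J1, J6. Step-by-step check (post-abort pool first):
  pool = (3, 1, 2, 5)
  run J4 (needs (2, 1, 2, 5), free (3, 1, 2, 5)); after release of (1, 1, 2, 1) the pool is (4, 2, 4, 6)
  run J2 (needs (1, 1, 3, 3), free (4, 2, 4, 6)); after release of (1, 2, 0, 0) the pool is (5, 4, 4, 6)
  run J7 (needs (2, 3, 2, 2), free (5, 4, 4, 6)); after release of (0, 1, 0, 0) the pool is (5, 5, 4, 6)
  run J1 (needs (2, 2, 3, 4), free (5, 5, 4, 6)); after release of (2, 1, 1, 0) the pool is (7, 6, 5, 6)
  run J6 (needs (1, 1, 0, 1), free (7, 6, 5, 6)); after release of (2, 1, 2, 1) the pool is (9, 7, 7, 7)


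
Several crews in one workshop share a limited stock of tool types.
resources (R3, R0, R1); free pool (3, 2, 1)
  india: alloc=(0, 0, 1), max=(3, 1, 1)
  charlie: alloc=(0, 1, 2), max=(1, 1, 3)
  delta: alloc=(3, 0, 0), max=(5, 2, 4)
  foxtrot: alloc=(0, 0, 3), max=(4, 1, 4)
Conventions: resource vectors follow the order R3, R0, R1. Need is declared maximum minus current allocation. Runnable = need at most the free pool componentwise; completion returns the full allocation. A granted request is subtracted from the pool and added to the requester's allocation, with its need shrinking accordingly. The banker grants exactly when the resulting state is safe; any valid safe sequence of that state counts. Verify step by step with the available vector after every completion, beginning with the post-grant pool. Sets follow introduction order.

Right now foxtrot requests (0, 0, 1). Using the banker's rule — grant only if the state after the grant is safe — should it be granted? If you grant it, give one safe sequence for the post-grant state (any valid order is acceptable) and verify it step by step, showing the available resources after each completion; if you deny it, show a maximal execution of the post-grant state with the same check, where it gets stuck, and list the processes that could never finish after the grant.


DENY: after the grant no complete ordering would exist.
Key observation: after india, charlie the pool peaks at (3, 3, 3), and each blocked process is short somewhere: delta on R1; foxtrot on R3.
On the post-grant state, india, charlie is a maximal run — nothing extends it. Step-by-step check:
  pool = (3, 2, 0)
  run india (needs (3, 1, 0), free (3, 2, 0)); after release of (0, 0, 1) the pool is (3, 2, 1)
  run charlie (needs (1, 0, 1), free (3, 2, 1)); after release of (0, 1, 2) the pool is (3, 3, 3)
  blocked: delta wants (2, 2, 4), pool (3, 3, 3) — not enough R1
  blocked: foxtrot wants (4, 1, 0), pool (3, 3, 3) — not enough R3
Post-grant, the permanently blocked set is delta and foxtrot.


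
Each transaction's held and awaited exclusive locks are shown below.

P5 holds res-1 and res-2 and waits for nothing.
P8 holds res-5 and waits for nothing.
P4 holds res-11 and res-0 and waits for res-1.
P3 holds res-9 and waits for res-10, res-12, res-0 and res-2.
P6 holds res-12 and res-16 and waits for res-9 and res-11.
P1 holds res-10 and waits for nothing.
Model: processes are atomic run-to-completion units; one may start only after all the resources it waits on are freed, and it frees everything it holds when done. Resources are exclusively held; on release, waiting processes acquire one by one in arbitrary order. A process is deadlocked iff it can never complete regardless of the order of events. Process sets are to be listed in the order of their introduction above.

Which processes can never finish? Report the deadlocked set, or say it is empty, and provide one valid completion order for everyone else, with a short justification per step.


Deadlocked: P3 and P6.
Key observation: the wait chain closes on itself along P3 -> P6 -> P3; no other process is dragged down with it.
The rest can finish in the order P5, P8, P4, P1.
Step-by-step check:
  run P5 (it waits on nothing); releases res-1 and res-2
  run P8 (it waits on nothing); releases res-5
  P4: everything it awaited (res-1) is free; runs, freeing res-11 and res-0
  run P1 (it waits on nothing); releases res-10


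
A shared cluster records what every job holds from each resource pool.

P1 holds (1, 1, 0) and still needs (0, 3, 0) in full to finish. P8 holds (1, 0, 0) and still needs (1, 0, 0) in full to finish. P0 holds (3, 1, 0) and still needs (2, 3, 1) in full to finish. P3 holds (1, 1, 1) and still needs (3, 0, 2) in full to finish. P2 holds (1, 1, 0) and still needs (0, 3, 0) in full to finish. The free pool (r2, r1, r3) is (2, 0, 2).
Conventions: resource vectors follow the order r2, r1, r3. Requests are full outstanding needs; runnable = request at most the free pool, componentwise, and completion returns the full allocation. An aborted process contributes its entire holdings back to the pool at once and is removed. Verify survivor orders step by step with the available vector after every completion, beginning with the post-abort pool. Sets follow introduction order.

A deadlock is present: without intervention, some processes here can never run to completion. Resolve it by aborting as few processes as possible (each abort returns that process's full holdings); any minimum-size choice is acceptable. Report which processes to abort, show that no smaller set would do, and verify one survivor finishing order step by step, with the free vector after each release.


Abort P1 and P0.
Key observation: P2 could never have finished before the abort; with (4, 2, 0) returned by P1 and P0, it fits at step 3.
Minimality, checking each single-abort alternative: P1 alone leaves P0 blocked (short on r1); P8 alone leaves P1 blocked (short on r1); P0 alone leaves P1 blocked (short on r1); P3 alone leaves P1 blocked (short on r1); P2 alone leaves P1 blocked (short on r1).
One survivor order: P8, P3, P2. Verifying each step (post-abort pool first):
  pool = (6, 2, 2)
  run P8 (needs (1, 0, 0), free (6, 2, 2)); after release of (1, 0, 0) the pool is (7, 2, 2)
  run P3 (needs (3, 0, 2), free (7, 2, 2)); after release of (1, 1, 1) the pool is (8, 3, 3)
  run P2 (needs (0, 3, 0), free (8, 3, 3)); after release of (1, 1, 0) the pool is (9, 4, 3)


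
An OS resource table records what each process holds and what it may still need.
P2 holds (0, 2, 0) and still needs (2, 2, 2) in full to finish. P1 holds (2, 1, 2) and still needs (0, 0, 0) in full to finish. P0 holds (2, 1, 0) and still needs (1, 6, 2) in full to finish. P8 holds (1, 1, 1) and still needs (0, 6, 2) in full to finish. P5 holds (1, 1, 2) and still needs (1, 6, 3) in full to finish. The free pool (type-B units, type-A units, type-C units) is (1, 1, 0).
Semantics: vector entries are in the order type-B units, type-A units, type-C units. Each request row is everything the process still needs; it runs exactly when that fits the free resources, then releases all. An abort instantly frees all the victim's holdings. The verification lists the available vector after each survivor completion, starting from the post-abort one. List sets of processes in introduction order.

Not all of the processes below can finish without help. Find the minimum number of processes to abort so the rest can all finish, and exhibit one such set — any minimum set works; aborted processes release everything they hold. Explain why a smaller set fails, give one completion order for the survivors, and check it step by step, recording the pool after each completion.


Minimum abort set: P0 and P5.
Key observation: before aborting P0 and P5, P8 was permanently blocked — no order could ever run it; afterwards it completes at step 3.
Why nothing smaller works — every single abort fails: P2 alone leaves P0 blocked (short on type-A units); P1 alone leaves P0 blocked (short on type-A units); P0 alone leaves P8 blocked (short on type-A units); P8 alone leaves P0 blocked (short on type-A units); P5 alone leaves P0 blocked (short on type-A units).
The survivors complete as P2, P1, P8. Verifying each step (starting from the post-abort pool):
  pool = (4, 3, 2)
  P2 needs (2, 2, 2) <= (4, 3, 2) -> finishes; pool += (0, 2, 0) = (4, 5, 2)
  P1 needs (0, 0, 0) <= (4, 5, 2) -> finishes; pool += (2, 1, 2) = (6, 6, 4)
  P8 needs (0, 6, 2) <= (6, 6, 4) -> finishes; pool += (1, 1, 1) = (7, 7, 5)


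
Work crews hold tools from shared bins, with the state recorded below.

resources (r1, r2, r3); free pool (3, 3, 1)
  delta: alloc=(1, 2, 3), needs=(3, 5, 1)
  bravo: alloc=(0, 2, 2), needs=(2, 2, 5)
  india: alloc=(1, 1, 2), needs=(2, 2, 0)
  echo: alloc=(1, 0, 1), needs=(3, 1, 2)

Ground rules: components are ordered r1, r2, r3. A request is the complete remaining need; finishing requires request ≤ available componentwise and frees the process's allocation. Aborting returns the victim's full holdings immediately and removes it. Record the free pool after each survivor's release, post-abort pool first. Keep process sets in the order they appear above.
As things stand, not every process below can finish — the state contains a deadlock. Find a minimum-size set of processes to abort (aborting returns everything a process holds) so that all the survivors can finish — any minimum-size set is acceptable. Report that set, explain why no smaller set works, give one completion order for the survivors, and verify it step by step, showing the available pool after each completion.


The answer: abort bravo.
Key observation: no ordering could ever have run delta before the abort of bravo; with (0, 2, 2) back in the pool it fits at step 3.
Why nothing smaller works: aborting no one leaves the state deadlocked as given.
The survivors complete as india, echo, delta. Check, step by step (starting from the post-abort pool):
  pool = (3, 5, 3)
  india: need (2, 2, 0) fits (3, 5, 3); releases (1, 1, 2), pool now (4, 6, 5)
  echo: need (3, 1, 2) fits (4, 6, 5); releases (1, 0, 1), pool now (5, 6, 6)
  delta: need (3, 5, 1) fits (5, 6, 6); releases (1, 2, 3), pool now (6, 8, 9)


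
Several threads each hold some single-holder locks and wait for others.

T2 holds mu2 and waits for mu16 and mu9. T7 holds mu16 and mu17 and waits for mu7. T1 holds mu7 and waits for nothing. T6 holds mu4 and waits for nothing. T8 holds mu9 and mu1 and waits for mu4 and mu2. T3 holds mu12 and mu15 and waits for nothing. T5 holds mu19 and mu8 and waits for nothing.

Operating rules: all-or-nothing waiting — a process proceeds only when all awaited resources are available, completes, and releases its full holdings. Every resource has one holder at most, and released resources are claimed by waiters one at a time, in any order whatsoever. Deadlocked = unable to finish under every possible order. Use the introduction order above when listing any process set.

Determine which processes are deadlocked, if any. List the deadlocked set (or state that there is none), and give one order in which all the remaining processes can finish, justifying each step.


Deadlocked: T2 and T8.
Key observation: the wait chain closes on itself along T2 -> T8 -> T2; no other process is dragged down with it.
One completion order for the rest: T1, T7, T5, T3, T6.
Walking it through:
  T1 waits on nothing -> runs at once and releases mu7
  T7 waits on mu7 — all released -> runs and releases mu16 and mu17
  T5 waits on nothing -> runs at once and releases mu19 and mu8
  T3 waits on nothing -> runs at once and releases mu12 and mu15
  T6 waits on nothing -> runs at once and releases mu4


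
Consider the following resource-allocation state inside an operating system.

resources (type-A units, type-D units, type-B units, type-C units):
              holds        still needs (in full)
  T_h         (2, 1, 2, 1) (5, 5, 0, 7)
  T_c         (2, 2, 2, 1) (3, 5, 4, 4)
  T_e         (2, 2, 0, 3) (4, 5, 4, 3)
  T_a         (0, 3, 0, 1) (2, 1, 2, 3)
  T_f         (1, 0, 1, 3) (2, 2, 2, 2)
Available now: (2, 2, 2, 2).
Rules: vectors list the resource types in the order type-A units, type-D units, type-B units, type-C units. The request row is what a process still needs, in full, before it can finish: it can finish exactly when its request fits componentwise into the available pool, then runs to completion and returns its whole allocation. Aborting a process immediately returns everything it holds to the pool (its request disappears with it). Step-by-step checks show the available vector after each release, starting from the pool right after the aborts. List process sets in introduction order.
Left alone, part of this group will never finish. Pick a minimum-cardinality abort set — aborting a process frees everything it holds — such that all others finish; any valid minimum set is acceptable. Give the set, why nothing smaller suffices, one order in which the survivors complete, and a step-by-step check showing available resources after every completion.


Abort T_c.
Key observation: aborting T_c returns (2, 2, 2, 1), and T_e — hopeless before — runs at step 2 with the returned capacity in the pool.
No smaller set exists: with zero aborts the deadlock remains.
Survivors finish in the order: T_a, T_e, T_f, T_h. Verifying each step (pool after the aborts first):
  pool = (4, 4, 4, 3)
  run T_a (needs (2, 1, 2, 3), free (4, 4, 4, 3)); after release of (0, 3, 0, 1) the pool is (4, 7, 4, 4)
  run T_e (needs (4, 5, 4, 3), free (4, 7, 4, 4)); after release of (2, 2, 0, 3) the pool is (6, 9, 4, 7)
  run T_f (needs (2, 2, 2, 2), free (6, 9, 4, 7)); after release of (1, 0, 1, 3) the pool is (7, 9, 5, 10)
  run T_h (needs (5, 5, 0, 7), free (7, 9, 5, 10)); after release of (2, 1, 2, 1) the pool is (9, 10, 7, 11)


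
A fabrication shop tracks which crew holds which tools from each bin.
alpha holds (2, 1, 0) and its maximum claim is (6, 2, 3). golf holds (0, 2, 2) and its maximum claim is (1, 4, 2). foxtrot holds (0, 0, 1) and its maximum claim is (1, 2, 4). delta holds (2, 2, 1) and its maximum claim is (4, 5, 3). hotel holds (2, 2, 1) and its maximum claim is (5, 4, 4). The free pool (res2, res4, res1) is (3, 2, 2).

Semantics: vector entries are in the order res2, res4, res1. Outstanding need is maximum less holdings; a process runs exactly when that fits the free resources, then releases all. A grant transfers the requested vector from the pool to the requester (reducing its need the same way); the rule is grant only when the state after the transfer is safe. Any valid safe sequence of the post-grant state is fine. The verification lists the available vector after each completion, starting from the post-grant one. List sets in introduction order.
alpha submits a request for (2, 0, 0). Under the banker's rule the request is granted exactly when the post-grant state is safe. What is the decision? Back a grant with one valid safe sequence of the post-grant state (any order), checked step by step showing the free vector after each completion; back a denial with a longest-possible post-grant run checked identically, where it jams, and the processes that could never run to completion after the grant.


DENY. Granting would leave the state unsafe.
Key observation: golf, foxtrot can finish, but then (1, 4, 5) is all there is, and the blocked group's res2 demands exceed it.
On the post-grant state, golf, foxtrot is a maximal run — nothing extends it. Verifying each step:
  pool = (1, 2, 2)
  run golf (needs (1, 2, 0), free (1, 2, 2)); after release of (0, 2, 2) the pool is (1, 4, 4)
  run foxtrot (needs (1, 2, 3), free (1, 4, 4)); after release of (0, 0, 1) the pool is (1, 4, 5)
  alpha still needs (2, 1, 3) but only (1, 4, 5) is free — short on res2
  delta still needs (2, 3, 2) but only (1, 4, 5) is free — short on res2
  hotel still needs (3, 2, 3) but only (1, 4, 5) is free — short on res2
Had the request been granted, alpha, delta and hotel could never finish.


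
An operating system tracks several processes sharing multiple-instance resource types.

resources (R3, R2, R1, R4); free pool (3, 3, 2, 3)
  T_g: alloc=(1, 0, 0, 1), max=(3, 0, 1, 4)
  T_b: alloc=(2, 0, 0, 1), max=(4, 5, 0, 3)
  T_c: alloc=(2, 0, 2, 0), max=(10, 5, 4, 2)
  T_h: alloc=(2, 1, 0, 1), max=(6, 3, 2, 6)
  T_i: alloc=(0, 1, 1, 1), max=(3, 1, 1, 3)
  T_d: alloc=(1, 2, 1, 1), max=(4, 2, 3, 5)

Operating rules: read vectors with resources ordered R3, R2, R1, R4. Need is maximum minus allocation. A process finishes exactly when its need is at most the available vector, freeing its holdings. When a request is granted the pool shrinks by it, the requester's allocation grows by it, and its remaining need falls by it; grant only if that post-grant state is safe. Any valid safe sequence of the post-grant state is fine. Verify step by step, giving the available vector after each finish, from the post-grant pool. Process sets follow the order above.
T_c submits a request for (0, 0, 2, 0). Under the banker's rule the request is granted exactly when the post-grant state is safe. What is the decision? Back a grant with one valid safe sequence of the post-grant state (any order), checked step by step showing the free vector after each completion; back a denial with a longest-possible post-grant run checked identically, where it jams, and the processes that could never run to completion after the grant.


DENY: after the grant no complete ordering would exist.
Key observation: after T_i, T_g the pool peaks at (4, 4, 1, 5), and each blocked process is short somewhere: T_b on R2; T_c on R3, R2; T_h on R1; T_d on R1.
After a pretend grant, a maximal execution: T_i, T_g — then nothing else fits. Verifying each step:
  pool = (3, 3, 0, 3)
  run T_i (needs (3, 0, 0, 2), free (3, 3, 0, 3)); after release of (0, 1, 1, 1) the pool is (3, 4, 1, 4)
  run T_g (needs (2, 0, 1, 3), free (3, 4, 1, 4)); after release of (1, 0, 0, 1) the pool is (4, 4, 1, 5)
  T_b cannot run: need (2, 5, 0, 2) vs free (4, 4, 1, 5) (insufficient R2)
  T_c cannot run: need (8, 5, 0, 2) vs free (4, 4, 1, 5) (insufficient R3 and R2)
  T_h cannot run: need (4, 2, 2, 5) vs free (4, 4, 1, 5) (insufficient R1)
  T_d cannot run: need (3, 0, 2, 4) vs free (4, 4, 1, 5) (insufficient R1)
Post-grant, the permanently blocked set is T_b, T_c, T_h and T_d.
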